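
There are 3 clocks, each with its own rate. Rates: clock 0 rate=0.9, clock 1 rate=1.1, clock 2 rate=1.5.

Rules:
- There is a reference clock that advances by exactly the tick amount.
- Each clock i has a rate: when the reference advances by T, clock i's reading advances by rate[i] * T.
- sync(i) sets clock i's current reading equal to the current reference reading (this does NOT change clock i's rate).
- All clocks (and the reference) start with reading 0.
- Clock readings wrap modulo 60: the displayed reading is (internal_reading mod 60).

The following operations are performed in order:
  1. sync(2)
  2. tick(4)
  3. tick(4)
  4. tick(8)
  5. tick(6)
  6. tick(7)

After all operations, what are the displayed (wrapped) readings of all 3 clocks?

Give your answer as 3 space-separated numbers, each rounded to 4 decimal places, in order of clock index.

After op 1 sync(2): ref=0.0000 raw=[0.0000 0.0000 0.0000]
After op 2 tick(4): ref=4.0000 raw=[3.6000 4.4000 6.0000]
After op 3 tick(4): ref=8.0000 raw=[7.2000 8.8000 12.0000]
After op 4 tick(8): ref=16.0000 raw=[14.4000 17.6000 24.0000]
After op 5 tick(6): ref=22.0000 raw=[19.8000 24.2000 33.0000]
After op 6 tick(7): ref=29.0000 raw=[26.1000 31.9000 43.5000]
Wrap final raw readings (mod 60): 26.1000 mod 60 = 26.1000; 31.9000 mod 60 = 31.9000; 43.5000 mod 60 = 43.5000

Answer: 26.1000 31.9000 43.5000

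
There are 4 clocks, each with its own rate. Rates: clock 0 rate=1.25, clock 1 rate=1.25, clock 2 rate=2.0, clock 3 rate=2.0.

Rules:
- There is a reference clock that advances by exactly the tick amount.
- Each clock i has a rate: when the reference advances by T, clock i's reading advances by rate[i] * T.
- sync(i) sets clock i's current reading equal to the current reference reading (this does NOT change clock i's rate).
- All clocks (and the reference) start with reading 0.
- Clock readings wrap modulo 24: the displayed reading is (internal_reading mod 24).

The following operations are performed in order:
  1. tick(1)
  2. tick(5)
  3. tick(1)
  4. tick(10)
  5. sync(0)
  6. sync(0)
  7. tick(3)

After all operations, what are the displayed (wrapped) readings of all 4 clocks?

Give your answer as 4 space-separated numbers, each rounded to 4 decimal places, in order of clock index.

After op 1 tick(1): ref=1.0000 raw=[1.2500 1.2500 2.0000 2.0000]
After op 2 tick(5): ref=6.0000 raw=[7.5000 7.5000 12.0000 12.0000]
After op 3 tick(1): ref=7.0000 raw=[8.7500 8.7500 14.0000 14.0000]
After op 4 tick(10): ref=17.0000 raw=[21.2500 21.2500 34.0000 34.0000]
After op 5 sync(0): ref=17.0000 raw=[17.0000 21.2500 34.0000 34.0000]
After op 6 sync(0): ref=17.0000 raw=[17.0000 21.2500 34.0000 34.0000]
After op 7 tick(3): ref=20.0000 raw=[20.7500 25.0000 40.0000 40.0000]
Wrap final raw readings (mod 24): 20.7500 mod 24 = 20.7500; 25.0000 mod 24 = 1.0000; 40.0000 mod 24 = 16.0000; 40.0000 mod 24 = 16.0000

Answer: 20.7500 1.0000 16.0000 16.0000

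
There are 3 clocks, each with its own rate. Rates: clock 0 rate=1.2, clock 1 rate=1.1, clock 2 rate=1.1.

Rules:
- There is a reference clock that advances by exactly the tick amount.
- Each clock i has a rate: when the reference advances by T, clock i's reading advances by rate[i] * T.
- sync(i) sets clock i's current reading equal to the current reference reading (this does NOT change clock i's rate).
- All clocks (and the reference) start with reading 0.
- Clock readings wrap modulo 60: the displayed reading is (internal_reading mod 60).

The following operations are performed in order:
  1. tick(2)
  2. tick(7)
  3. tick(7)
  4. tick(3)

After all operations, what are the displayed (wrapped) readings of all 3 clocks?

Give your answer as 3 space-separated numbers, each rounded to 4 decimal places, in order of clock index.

Answer: 22.8000 20.9000 20.9000

Derivation:
After op 1 tick(2): ref=2.0000 raw=[2.4000 2.2000 2.2000]
After op 2 tick(7): ref=9.0000 raw=[10.8000 9.9000 9.9000]
After op 3 tick(7): ref=16.0000 raw=[19.2000 17.6000 17.6000]
After op 4 tick(3): ref=19.0000 raw=[22.8000 20.9000 20.9000]
Wrap final raw readings (mod 60): 22.8000 mod 60 = 22.8000; 20.9000 mod 60 = 20.9000; 20.9000 mod 60 = 20.9000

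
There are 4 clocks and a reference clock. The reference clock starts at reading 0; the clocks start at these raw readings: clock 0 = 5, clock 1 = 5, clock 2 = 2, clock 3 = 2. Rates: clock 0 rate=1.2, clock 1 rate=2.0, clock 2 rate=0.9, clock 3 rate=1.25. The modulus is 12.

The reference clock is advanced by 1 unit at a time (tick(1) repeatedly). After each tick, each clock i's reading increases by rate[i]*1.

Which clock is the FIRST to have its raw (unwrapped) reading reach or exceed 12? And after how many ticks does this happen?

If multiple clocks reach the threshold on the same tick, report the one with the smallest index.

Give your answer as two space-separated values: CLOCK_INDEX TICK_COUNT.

Answer: 1 4

Derivation:
clock 0: start=5, rate=1.2, needs 12-5 = 7; ticks = ceil(7/1.2) = ceil(5.8333) = 6; reading at tick 6 = 5 + 1.2*6 = 12.2000
clock 1: start=5, rate=2.0, needs 12-5 = 7; ticks = ceil(7/2.0) = ceil(3.5000) = 4; reading at tick 4 = 5 + 2.0*4 = 13.0000
clock 2: start=2, rate=0.9, needs 12-2 = 10; ticks = ceil(10/0.9) = ceil(11.1111) = 12; reading at tick 12 = 2 + 0.9*12 = 12.8000
clock 3: start=2, rate=1.25, needs 12-2 = 10; ticks = ceil(10/1.25) = ceil(8.0000) = 8; reading at tick 8 = 2 + 1.25*8 = 12.0000
Minimum tick count = 4; winners = [1]; smallest index = 1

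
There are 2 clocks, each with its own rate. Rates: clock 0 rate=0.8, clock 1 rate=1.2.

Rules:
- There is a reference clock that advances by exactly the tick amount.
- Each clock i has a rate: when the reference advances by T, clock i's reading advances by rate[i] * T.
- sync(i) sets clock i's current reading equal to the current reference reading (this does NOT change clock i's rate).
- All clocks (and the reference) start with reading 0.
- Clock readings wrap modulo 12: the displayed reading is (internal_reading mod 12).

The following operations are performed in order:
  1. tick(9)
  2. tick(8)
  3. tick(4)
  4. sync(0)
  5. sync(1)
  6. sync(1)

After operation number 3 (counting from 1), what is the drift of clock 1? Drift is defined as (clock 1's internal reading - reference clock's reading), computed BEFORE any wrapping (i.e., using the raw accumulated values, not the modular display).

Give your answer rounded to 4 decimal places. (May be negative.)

After op 1 tick(9): ref=9.0000 raw=[7.2000 10.8000]
After op 2 tick(8): ref=17.0000 raw=[13.6000 20.4000]
After op 3 tick(4): ref=21.0000 raw=[16.8000 25.2000]
Drift of clock 1 after op 3: 25.2000 - 21.0000 = 4.2000

Answer: 4.2000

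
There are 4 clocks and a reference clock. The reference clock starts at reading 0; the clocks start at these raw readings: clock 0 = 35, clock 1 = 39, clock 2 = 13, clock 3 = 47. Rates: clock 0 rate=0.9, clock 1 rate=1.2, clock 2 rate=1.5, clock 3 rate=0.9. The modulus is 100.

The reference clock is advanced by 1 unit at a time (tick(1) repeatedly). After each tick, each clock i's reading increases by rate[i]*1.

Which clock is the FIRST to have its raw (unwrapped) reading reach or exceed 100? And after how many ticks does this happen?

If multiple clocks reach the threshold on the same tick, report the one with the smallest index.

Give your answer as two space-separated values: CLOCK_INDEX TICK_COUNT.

Answer: 1 51

Derivation:
clock 0: start=35, rate=0.9, needs 100-35 = 65; ticks = ceil(65/0.9) = ceil(72.2222) = 73; reading at tick 73 = 35 + 0.9*73 = 100.7000
clock 1: start=39, rate=1.2, needs 100-39 = 61; ticks = ceil(61/1.2) = ceil(50.8333) = 51; reading at tick 51 = 39 + 1.2*51 = 100.2000
clock 2: start=13, rate=1.5, needs 100-13 = 87; ticks = ceil(87/1.5) = ceil(58.0000) = 58; reading at tick 58 = 13 + 1.5*58 = 100.0000
clock 3: start=47, rate=0.9, needs 100-47 = 53; ticks = ceil(53/0.9) = ceil(58.8889) = 59; reading at tick 59 = 47 + 0.9*59 = 100.1000
Minimum tick count = 51; winners = [1]; smallest index = 1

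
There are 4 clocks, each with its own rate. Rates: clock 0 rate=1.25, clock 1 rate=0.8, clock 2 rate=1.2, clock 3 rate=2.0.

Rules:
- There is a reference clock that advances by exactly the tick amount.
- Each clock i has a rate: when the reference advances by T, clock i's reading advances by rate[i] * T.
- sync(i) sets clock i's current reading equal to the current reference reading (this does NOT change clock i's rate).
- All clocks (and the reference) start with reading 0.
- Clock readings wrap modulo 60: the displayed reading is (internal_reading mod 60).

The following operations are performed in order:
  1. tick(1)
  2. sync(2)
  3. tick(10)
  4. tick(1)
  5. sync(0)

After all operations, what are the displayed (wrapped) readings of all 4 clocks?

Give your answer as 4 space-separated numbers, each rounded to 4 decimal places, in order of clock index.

Answer: 12.0000 9.6000 14.2000 24.0000

Derivation:
After op 1 tick(1): ref=1.0000 raw=[1.2500 0.8000 1.2000 2.0000]
After op 2 sync(2): ref=1.0000 raw=[1.2500 0.8000 1.0000 2.0000]
After op 3 tick(10): ref=11.0000 raw=[13.7500 8.8000 13.0000 22.0000]
After op 4 tick(1): ref=12.0000 raw=[15.0000 9.6000 14.2000 24.0000]
After op 5 sync(0): ref=12.0000 raw=[12.0000 9.6000 14.2000 24.0000]
Wrap final raw readings (mod 60): 12.0000 mod 60 = 12.0000; 9.6000 mod 60 = 9.6000; 14.2000 mod 60 = 14.2000; 24.0000 mod 60 = 24.0000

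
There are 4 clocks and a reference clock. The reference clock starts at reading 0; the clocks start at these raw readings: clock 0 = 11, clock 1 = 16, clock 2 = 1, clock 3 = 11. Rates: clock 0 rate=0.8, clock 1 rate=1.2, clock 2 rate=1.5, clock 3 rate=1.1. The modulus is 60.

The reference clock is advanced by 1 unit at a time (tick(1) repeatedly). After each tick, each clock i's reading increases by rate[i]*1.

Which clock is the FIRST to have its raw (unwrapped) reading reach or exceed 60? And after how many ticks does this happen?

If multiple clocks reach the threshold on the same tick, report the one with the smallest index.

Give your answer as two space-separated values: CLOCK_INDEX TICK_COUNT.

clock 0: start=11, rate=0.8, needs 60-11 = 49; ticks = ceil(49/0.8) = ceil(61.2500) = 62; reading at tick 62 = 11 + 0.8*62 = 60.6000
clock 1: start=16, rate=1.2, needs 60-16 = 44; ticks = ceil(44/1.2) = ceil(36.6667) = 37; reading at tick 37 = 16 + 1.2*37 = 60.4000
clock 2: start=1, rate=1.5, needs 60-1 = 59; ticks = ceil(59/1.5) = ceil(39.3333) = 40; reading at tick 40 = 1 + 1.5*40 = 61.0000
clock 3: start=11, rate=1.1, needs 60-11 = 49; ticks = ceil(49/1.1) = ceil(44.5455) = 45; reading at tick 45 = 11 + 1.1*45 = 60.5000
Minimum tick count = 37; winners = [1]; smallest index = 1

Answer: 1 37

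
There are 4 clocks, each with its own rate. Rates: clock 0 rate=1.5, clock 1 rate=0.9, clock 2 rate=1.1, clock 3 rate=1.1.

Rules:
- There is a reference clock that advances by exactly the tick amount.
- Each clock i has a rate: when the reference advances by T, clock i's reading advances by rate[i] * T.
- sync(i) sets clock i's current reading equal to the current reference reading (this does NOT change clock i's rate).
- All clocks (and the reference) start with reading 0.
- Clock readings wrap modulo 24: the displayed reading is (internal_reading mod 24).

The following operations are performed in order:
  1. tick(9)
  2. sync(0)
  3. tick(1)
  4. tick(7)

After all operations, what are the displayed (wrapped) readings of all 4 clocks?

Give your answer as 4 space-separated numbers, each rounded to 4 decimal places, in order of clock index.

After op 1 tick(9): ref=9.0000 raw=[13.5000 8.1000 9.9000 9.9000]
After op 2 sync(0): ref=9.0000 raw=[9.0000 8.1000 9.9000 9.9000]
After op 3 tick(1): ref=10.0000 raw=[10.5000 9.0000 11.0000 11.0000]
After op 4 tick(7): ref=17.0000 raw=[21.0000 15.3000 18.7000 18.7000]
Wrap final raw readings (mod 24): 21.0000 mod 24 = 21.0000; 15.3000 mod 24 = 15.3000; 18.7000 mod 24 = 18.7000; 18.7000 mod 24 = 18.7000

Answer: 21.0000 15.3000 18.7000 18.7000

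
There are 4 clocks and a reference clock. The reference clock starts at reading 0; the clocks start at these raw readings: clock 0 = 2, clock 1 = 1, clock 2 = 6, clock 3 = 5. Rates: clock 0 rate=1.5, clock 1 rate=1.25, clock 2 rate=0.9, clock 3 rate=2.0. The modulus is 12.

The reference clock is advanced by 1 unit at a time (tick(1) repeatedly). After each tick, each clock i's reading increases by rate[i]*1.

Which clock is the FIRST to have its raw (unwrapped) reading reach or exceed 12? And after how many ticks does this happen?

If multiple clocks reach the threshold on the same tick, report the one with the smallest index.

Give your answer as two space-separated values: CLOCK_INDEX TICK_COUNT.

Answer: 3 4

Derivation:
clock 0: start=2, rate=1.5, needs 12-2 = 10; ticks = ceil(10/1.5) = ceil(6.6667) = 7; reading at tick 7 = 2 + 1.5*7 = 12.5000
clock 1: start=1, rate=1.25, needs 12-1 = 11; ticks = ceil(11/1.25) = ceil(8.8000) = 9; reading at tick 9 = 1 + 1.25*9 = 12.2500
clock 2: start=6, rate=0.9, needs 12-6 = 6; ticks = ceil(6/0.9) = ceil(6.6667) = 7; reading at tick 7 = 6 + 0.9*7 = 12.3000
clock 3: start=5, rate=2.0, needs 12-5 = 7; ticks = ceil(7/2.0) = ceil(3.5000) = 4; reading at tick 4 = 5 + 2.0*4 = 13.0000
Minimum tick count = 4; winners = [3]; smallest index = 3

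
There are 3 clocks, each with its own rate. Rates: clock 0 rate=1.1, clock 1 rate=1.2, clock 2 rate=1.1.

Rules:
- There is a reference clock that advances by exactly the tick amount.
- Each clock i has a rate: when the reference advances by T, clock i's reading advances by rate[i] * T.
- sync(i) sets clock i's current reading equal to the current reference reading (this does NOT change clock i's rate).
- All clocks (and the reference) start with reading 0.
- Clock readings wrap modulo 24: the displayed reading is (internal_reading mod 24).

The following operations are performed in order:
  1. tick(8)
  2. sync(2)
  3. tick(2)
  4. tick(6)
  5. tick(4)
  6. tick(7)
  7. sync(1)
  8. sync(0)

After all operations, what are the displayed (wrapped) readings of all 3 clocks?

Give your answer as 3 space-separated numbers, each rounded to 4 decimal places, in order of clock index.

After op 1 tick(8): ref=8.0000 raw=[8.8000 9.6000 8.8000]
After op 2 sync(2): ref=8.0000 raw=[8.8000 9.6000 8.0000]
After op 3 tick(2): ref=10.0000 raw=[11.0000 12.0000 10.2000]
After op 4 tick(6): ref=16.0000 raw=[17.6000 19.2000 16.8000]
After op 5 tick(4): ref=20.0000 raw=[22.0000 24.0000 21.2000]
After op 6 tick(7): ref=27.0000 raw=[29.7000 32.4000 28.9000]
After op 7 sync(1): ref=27.0000 raw=[29.7000 27.0000 28.9000]
After op 8 sync(0): ref=27.0000 raw=[27.0000 27.0000 28.9000]
Wrap final raw readings (mod 24): 27.0000 mod 24 = 3.0000; 27.0000 mod 24 = 3.0000; 28.9000 mod 24 = 4.9000

Answer: 3.0000 3.0000 4.9000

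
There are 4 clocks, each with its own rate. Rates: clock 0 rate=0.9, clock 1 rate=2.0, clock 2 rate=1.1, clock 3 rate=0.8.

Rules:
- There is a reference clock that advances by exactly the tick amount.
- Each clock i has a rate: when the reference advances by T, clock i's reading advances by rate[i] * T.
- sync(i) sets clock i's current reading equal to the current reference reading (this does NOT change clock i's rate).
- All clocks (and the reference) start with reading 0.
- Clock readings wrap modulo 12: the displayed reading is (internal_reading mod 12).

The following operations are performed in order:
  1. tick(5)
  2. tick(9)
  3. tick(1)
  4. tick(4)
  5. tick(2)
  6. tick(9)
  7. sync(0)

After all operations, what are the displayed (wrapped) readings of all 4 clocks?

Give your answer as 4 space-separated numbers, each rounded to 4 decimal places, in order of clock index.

After op 1 tick(5): ref=5.0000 raw=[4.5000 10.0000 5.5000 4.0000]
After op 2 tick(9): ref=14.0000 raw=[12.6000 28.0000 15.4000 11.2000]
After op 3 tick(1): ref=15.0000 raw=[13.5000 30.0000 16.5000 12.0000]
After op 4 tick(4): ref=19.0000 raw=[17.1000 38.0000 20.9000 15.2000]
After op 5 tick(2): ref=21.0000 raw=[18.9000 42.0000 23.1000 16.8000]
After op 6 tick(9): ref=30.0000 raw=[27.0000 60.0000 33.0000 24.0000]
After op 7 sync(0): ref=30.0000 raw=[30.0000 60.0000 33.0000 24.0000]
Wrap final raw readings (mod 12): 30.0000 mod 12 = 6.0000; 60.0000 mod 12 = 0.0000; 33.0000 mod 12 = 9.0000; 24.0000 mod 12 = 0.0000

Answer: 6.0000 0.0000 9.0000 0.0000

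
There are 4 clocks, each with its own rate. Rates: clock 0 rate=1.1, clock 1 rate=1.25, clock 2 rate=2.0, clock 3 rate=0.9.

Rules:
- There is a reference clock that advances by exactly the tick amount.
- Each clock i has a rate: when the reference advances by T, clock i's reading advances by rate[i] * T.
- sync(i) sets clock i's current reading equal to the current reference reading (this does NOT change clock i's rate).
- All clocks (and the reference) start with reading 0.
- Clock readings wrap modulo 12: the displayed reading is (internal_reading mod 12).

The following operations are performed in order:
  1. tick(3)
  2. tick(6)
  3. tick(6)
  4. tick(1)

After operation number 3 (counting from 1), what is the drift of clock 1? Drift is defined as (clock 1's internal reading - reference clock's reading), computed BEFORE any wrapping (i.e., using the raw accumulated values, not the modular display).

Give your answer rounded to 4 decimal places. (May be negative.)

Answer: 3.7500

Derivation:
After op 1 tick(3): ref=3.0000 raw=[3.3000 3.7500 6.0000 2.7000]
After op 2 tick(6): ref=9.0000 raw=[9.9000 11.2500 18.0000 8.1000]
After op 3 tick(6): ref=15.0000 raw=[16.5000 18.7500 30.0000 13.5000]
Drift of clock 1 after op 3: 18.7500 - 15.0000 = 3.7500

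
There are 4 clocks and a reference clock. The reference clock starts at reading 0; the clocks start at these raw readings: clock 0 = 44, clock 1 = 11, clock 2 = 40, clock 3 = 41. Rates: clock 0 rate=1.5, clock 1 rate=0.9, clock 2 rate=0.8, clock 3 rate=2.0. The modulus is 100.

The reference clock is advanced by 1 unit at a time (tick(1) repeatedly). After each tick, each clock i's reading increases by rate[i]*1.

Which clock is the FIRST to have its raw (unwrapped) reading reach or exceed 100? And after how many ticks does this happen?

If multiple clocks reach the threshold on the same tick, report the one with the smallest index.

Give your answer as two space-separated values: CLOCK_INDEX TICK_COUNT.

clock 0: start=44, rate=1.5, needs 100-44 = 56; ticks = ceil(56/1.5) = ceil(37.3333) = 38; reading at tick 38 = 44 + 1.5*38 = 101.0000
clock 1: start=11, rate=0.9, needs 100-11 = 89; ticks = ceil(89/0.9) = ceil(98.8889) = 99; reading at tick 99 = 11 + 0.9*99 = 100.1000
clock 2: start=40, rate=0.8, needs 100-40 = 60; ticks = ceil(60/0.8) = ceil(75.0000) = 75; reading at tick 75 = 40 + 0.8*75 = 100.0000
clock 3: start=41, rate=2.0, needs 100-41 = 59; ticks = ceil(59/2.0) = ceil(29.5000) = 30; reading at tick 30 = 41 + 2.0*30 = 101.0000
Minimum tick count = 30; winners = [3]; smallest index = 3

Answer: 3 30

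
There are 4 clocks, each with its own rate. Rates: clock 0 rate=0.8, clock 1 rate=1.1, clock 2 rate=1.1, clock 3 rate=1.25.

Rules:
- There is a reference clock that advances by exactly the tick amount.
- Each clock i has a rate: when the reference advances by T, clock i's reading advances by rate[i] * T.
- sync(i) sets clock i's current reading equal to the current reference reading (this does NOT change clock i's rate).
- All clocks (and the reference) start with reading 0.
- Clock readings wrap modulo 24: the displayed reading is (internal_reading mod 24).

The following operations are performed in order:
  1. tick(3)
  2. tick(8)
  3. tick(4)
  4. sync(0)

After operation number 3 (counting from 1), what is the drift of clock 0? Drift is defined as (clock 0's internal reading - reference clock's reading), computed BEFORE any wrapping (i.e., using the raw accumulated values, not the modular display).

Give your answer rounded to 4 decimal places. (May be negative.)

Answer: -3.0000

Derivation:
After op 1 tick(3): ref=3.0000 raw=[2.4000 3.3000 3.3000 3.7500]
After op 2 tick(8): ref=11.0000 raw=[8.8000 12.1000 12.1000 13.7500]
After op 3 tick(4): ref=15.0000 raw=[12.0000 16.5000 16.5000 18.7500]
Drift of clock 0 after op 3: 12.0000 - 15.0000 = -3.0000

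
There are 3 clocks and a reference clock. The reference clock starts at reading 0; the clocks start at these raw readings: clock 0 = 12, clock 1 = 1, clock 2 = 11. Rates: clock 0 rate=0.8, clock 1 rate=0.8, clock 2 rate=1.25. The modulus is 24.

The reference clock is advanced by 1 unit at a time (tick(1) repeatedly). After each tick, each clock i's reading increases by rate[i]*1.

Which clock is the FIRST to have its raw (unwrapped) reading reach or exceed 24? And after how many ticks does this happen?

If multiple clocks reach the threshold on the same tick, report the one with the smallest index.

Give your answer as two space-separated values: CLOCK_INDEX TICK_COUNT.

Answer: 2 11

Derivation:
clock 0: start=12, rate=0.8, needs 24-12 = 12; ticks = ceil(12/0.8) = ceil(15.0000) = 15; reading at tick 15 = 12 + 0.8*15 = 24.0000
clock 1: start=1, rate=0.8, needs 24-1 = 23; ticks = ceil(23/0.8) = ceil(28.7500) = 29; reading at tick 29 = 1 + 0.8*29 = 24.2000
clock 2: start=11, rate=1.25, needs 24-11 = 13; ticks = ceil(13/1.25) = ceil(10.4000) = 11; reading at tick 11 = 11 + 1.25*11 = 24.7500
Minimum tick count = 11; winners = [2]; smallest index = 2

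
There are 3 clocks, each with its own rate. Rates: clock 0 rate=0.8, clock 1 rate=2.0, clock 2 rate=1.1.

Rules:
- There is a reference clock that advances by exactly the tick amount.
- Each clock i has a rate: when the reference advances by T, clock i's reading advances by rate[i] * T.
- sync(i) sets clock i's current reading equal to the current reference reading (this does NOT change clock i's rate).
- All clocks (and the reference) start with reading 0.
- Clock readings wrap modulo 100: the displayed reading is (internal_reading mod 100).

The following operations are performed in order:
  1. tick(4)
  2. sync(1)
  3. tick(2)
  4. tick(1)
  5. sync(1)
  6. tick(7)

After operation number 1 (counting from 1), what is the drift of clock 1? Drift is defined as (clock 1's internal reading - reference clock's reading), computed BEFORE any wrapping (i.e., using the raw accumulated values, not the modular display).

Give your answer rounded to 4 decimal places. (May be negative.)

Answer: 4.0000

Derivation:
After op 1 tick(4): ref=4.0000 raw=[3.2000 8.0000 4.4000]
Drift of clock 1 after op 1: 8.0000 - 4.0000 = 4.0000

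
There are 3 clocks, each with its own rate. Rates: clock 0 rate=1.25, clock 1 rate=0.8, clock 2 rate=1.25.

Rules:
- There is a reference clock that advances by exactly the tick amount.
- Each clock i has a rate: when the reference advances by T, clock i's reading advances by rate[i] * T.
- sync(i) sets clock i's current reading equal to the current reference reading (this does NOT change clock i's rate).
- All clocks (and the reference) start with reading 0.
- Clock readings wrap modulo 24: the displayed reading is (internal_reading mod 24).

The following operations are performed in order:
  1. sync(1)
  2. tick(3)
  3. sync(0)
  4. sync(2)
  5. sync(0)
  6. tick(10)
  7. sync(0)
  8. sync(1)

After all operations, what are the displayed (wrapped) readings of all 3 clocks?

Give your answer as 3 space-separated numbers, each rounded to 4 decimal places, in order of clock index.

After op 1 sync(1): ref=0.0000 raw=[0.0000 0.0000 0.0000]
After op 2 tick(3): ref=3.0000 raw=[3.7500 2.4000 3.7500]
After op 3 sync(0): ref=3.0000 raw=[3.0000 2.4000 3.7500]
After op 4 sync(2): ref=3.0000 raw=[3.0000 2.4000 3.0000]
After op 5 sync(0): ref=3.0000 raw=[3.0000 2.4000 3.0000]
After op 6 tick(10): ref=13.0000 raw=[15.5000 10.4000 15.5000]
After op 7 sync(0): ref=13.0000 raw=[13.0000 10.4000 15.5000]
After op 8 sync(1): ref=13.0000 raw=[13.0000 13.0000 15.5000]
Wrap final raw readings (mod 24): 13.0000 mod 24 = 13.0000; 13.0000 mod 24 = 13.0000; 15.5000 mod 24 = 15.5000

Answer: 13.0000 13.0000 15.5000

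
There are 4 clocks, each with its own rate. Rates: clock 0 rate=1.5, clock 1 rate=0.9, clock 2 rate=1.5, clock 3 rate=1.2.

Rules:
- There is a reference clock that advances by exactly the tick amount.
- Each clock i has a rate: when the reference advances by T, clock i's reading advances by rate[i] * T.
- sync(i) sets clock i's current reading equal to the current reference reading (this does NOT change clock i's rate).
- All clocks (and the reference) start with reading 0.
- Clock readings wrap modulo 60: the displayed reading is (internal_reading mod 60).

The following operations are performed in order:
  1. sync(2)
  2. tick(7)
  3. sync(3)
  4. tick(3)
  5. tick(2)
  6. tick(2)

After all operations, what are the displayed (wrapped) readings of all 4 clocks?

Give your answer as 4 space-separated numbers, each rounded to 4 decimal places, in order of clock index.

Answer: 21.0000 12.6000 21.0000 15.4000

Derivation:
After op 1 sync(2): ref=0.0000 raw=[0.0000 0.0000 0.0000 0.0000]
After op 2 tick(7): ref=7.0000 raw=[10.5000 6.3000 10.5000 8.4000]
After op 3 sync(3): ref=7.0000 raw=[10.5000 6.3000 10.5000 7.0000]
After op 4 tick(3): ref=10.0000 raw=[15.0000 9.0000 15.0000 10.6000]
After op 5 tick(2): ref=12.0000 raw=[18.0000 10.8000 18.0000 13.0000]
After op 6 tick(2): ref=14.0000 raw=[21.0000 12.6000 21.0000 15.4000]
Wrap final raw readings (mod 60): 21.0000 mod 60 = 21.0000; 12.6000 mod 60 = 12.6000; 21.0000 mod 60 = 21.0000; 15.4000 mod 60 = 15.4000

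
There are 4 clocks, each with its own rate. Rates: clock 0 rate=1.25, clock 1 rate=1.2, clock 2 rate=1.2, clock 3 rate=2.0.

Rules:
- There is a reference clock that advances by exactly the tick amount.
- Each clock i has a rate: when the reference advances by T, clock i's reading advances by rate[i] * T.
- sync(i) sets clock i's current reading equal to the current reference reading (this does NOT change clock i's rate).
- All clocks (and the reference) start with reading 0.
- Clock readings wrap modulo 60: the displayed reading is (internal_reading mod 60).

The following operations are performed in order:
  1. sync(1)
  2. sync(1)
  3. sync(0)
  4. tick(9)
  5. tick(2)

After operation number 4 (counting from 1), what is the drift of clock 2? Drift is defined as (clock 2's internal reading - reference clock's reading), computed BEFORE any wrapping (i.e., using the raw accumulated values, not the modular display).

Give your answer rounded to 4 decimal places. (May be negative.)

After op 1 sync(1): ref=0.0000 raw=[0.0000 0.0000 0.0000 0.0000]
After op 2 sync(1): ref=0.0000 raw=[0.0000 0.0000 0.0000 0.0000]
After op 3 sync(0): ref=0.0000 raw=[0.0000 0.0000 0.0000 0.0000]
After op 4 tick(9): ref=9.0000 raw=[11.2500 10.8000 10.8000 18.0000]
Drift of clock 2 after op 4: 10.8000 - 9.0000 = 1.8000

Answer: 1.8000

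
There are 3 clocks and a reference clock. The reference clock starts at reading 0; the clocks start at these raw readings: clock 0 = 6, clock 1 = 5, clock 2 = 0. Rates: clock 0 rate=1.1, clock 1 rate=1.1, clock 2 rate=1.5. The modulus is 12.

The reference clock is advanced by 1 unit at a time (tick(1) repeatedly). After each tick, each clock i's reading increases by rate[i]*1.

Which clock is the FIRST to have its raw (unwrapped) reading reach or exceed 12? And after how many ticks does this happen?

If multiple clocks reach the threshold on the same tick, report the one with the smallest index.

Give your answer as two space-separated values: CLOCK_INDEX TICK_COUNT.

clock 0: start=6, rate=1.1, needs 12-6 = 6; ticks = ceil(6/1.1) = ceil(5.4545) = 6; reading at tick 6 = 6 + 1.1*6 = 12.6000
clock 1: start=5, rate=1.1, needs 12-5 = 7; ticks = ceil(7/1.1) = ceil(6.3636) = 7; reading at tick 7 = 5 + 1.1*7 = 12.7000
clock 2: start=0, rate=1.5, needs 12-0 = 12; ticks = ceil(12/1.5) = ceil(8.0000) = 8; reading at tick 8 = 0 + 1.5*8 = 12.0000
Minimum tick count = 6; winners = [0]; smallest index = 0

Answer: 0 6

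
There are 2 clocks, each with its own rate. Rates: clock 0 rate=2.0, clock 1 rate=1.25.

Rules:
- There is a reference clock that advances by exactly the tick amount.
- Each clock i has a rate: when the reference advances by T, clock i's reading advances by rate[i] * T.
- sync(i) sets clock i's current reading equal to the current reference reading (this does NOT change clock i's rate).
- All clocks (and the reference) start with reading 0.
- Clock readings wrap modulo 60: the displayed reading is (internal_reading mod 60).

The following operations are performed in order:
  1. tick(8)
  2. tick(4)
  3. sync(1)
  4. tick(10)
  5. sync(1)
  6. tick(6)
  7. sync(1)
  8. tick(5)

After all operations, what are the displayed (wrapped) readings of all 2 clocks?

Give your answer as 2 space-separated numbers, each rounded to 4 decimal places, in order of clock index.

After op 1 tick(8): ref=8.0000 raw=[16.0000 10.0000]
After op 2 tick(4): ref=12.0000 raw=[24.0000 15.0000]
After op 3 sync(1): ref=12.0000 raw=[24.0000 12.0000]
After op 4 tick(10): ref=22.0000 raw=[44.0000 24.5000]
After op 5 sync(1): ref=22.0000 raw=[44.0000 22.0000]
After op 6 tick(6): ref=28.0000 raw=[56.0000 29.5000]
After op 7 sync(1): ref=28.0000 raw=[56.0000 28.0000]
After op 8 tick(5): ref=33.0000 raw=[66.0000 34.2500]
Wrap final raw readings (mod 60): 66.0000 mod 60 = 6.0000; 34.2500 mod 60 = 34.2500

Answer: 6.0000 34.2500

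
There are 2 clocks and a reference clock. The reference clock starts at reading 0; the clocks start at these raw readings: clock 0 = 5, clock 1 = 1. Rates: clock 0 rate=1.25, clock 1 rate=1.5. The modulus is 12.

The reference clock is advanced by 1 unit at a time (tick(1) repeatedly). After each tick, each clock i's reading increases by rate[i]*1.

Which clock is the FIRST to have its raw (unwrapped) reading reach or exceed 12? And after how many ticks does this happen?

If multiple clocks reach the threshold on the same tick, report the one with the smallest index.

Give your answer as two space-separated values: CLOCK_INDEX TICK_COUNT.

clock 0: start=5, rate=1.25, needs 12-5 = 7; ticks = ceil(7/1.25) = ceil(5.6000) = 6; reading at tick 6 = 5 + 1.25*6 = 12.5000
clock 1: start=1, rate=1.5, needs 12-1 = 11; ticks = ceil(11/1.5) = ceil(7.3333) = 8; reading at tick 8 = 1 + 1.5*8 = 13.0000
Minimum tick count = 6; winners = [0]; smallest index = 0

Answer: 0 6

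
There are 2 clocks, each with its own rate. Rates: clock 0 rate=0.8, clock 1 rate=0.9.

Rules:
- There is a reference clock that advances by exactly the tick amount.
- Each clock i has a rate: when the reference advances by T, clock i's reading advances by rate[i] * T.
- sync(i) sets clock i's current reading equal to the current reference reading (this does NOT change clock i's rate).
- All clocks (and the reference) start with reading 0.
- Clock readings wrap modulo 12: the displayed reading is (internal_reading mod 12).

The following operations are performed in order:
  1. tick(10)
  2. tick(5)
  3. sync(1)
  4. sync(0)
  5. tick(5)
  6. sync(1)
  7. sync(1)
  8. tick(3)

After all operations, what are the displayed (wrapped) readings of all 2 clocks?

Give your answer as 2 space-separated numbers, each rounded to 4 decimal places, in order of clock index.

After op 1 tick(10): ref=10.0000 raw=[8.0000 9.0000]
After op 2 tick(5): ref=15.0000 raw=[12.0000 13.5000]
After op 3 sync(1): ref=15.0000 raw=[12.0000 15.0000]
After op 4 sync(0): ref=15.0000 raw=[15.0000 15.0000]
After op 5 tick(5): ref=20.0000 raw=[19.0000 19.5000]
After op 6 sync(1): ref=20.0000 raw=[19.0000 20.0000]
After op 7 sync(1): ref=20.0000 raw=[19.0000 20.0000]
After op 8 tick(3): ref=23.0000 raw=[21.4000 22.7000]
Wrap final raw readings (mod 12): 21.4000 mod 12 = 9.4000; 22.7000 mod 12 = 10.7000

Answer: 9.4000 10.7000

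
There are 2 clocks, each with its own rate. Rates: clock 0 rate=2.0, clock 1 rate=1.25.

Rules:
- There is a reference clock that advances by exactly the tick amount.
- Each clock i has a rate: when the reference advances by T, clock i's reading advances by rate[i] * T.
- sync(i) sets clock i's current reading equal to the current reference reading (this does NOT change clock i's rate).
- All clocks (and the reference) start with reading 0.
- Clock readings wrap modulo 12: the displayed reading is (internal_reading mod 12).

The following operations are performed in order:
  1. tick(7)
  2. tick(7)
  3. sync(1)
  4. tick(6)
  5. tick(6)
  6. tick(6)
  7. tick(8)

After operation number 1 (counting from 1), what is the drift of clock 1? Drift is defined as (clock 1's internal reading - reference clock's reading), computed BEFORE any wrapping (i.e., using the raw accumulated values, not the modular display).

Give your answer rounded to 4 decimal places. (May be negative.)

After op 1 tick(7): ref=7.0000 raw=[14.0000 8.7500]
Drift of clock 1 after op 1: 8.7500 - 7.0000 = 1.7500

Answer: 1.7500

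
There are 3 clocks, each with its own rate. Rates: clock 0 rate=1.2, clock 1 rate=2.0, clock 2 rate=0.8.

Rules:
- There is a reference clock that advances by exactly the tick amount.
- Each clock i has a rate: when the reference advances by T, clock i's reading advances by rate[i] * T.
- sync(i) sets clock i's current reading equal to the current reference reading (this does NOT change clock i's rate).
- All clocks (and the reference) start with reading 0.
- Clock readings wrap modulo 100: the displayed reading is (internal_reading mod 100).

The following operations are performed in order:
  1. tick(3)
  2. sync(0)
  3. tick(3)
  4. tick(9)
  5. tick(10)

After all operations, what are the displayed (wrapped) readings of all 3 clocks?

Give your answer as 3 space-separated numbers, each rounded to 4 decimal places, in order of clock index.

After op 1 tick(3): ref=3.0000 raw=[3.6000 6.0000 2.4000]
After op 2 sync(0): ref=3.0000 raw=[3.0000 6.0000 2.4000]
After op 3 tick(3): ref=6.0000 raw=[6.6000 12.0000 4.8000]
After op 4 tick(9): ref=15.0000 raw=[17.4000 30.0000 12.0000]
After op 5 tick(10): ref=25.0000 raw=[29.4000 50.0000 20.0000]
Wrap final raw readings (mod 100): 29.4000 mod 100 = 29.4000; 50.0000 mod 100 = 50.0000; 20.0000 mod 100 = 20.0000

Answer: 29.4000 50.0000 20.0000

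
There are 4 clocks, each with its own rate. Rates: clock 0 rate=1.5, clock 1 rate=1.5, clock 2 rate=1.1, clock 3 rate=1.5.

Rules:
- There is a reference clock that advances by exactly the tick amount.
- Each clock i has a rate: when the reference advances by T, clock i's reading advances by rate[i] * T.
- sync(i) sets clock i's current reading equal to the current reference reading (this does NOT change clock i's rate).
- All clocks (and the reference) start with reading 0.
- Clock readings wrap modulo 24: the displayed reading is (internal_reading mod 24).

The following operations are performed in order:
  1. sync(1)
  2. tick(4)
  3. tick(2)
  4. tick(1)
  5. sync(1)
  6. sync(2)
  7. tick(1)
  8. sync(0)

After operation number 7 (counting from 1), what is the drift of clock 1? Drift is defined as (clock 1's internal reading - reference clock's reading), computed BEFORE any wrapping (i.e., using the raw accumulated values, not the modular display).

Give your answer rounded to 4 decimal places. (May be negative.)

Answer: 0.5000

Derivation:
After op 1 sync(1): ref=0.0000 raw=[0.0000 0.0000 0.0000 0.0000]
After op 2 tick(4): ref=4.0000 raw=[6.0000 6.0000 4.4000 6.0000]
After op 3 tick(2): ref=6.0000 raw=[9.0000 9.0000 6.6000 9.0000]
After op 4 tick(1): ref=7.0000 raw=[10.5000 10.5000 7.7000 10.5000]
After op 5 sync(1): ref=7.0000 raw=[10.5000 7.0000 7.7000 10.5000]
After op 6 sync(2): ref=7.0000 raw=[10.5000 7.0000 7.0000 10.5000]
After op 7 tick(1): ref=8.0000 raw=[12.0000 8.5000 8.1000 12.0000]
Drift of clock 1 after op 7: 8.5000 - 8.0000 = 0.5000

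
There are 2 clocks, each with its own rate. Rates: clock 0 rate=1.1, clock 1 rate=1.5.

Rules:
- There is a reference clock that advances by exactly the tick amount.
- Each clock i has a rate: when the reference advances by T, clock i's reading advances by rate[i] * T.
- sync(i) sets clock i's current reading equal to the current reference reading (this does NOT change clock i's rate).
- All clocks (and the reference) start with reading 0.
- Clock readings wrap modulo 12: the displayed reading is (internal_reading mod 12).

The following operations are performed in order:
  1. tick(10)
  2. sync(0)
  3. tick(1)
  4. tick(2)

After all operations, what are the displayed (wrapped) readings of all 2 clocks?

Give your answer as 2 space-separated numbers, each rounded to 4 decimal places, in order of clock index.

Answer: 1.3000 7.5000

Derivation:
After op 1 tick(10): ref=10.0000 raw=[11.0000 15.0000]
After op 2 sync(0): ref=10.0000 raw=[10.0000 15.0000]
After op 3 tick(1): ref=11.0000 raw=[11.1000 16.5000]
After op 4 tick(2): ref=13.0000 raw=[13.3000 19.5000]
Wrap final raw readings (mod 12): 13.3000 mod 12 = 1.3000; 19.5000 mod 12 = 7.5000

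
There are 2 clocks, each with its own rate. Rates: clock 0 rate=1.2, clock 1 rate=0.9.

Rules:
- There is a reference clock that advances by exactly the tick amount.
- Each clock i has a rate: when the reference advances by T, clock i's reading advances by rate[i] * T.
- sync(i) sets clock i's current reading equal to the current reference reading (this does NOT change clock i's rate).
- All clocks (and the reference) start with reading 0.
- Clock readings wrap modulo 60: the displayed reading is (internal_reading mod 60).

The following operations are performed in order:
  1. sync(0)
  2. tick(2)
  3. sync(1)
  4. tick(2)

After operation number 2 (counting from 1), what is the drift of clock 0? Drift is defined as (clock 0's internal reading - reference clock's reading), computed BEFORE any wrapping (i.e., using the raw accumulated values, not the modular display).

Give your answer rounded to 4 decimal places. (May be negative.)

Answer: 0.4000

Derivation:
After op 1 sync(0): ref=0.0000 raw=[0.0000 0.0000]
After op 2 tick(2): ref=2.0000 raw=[2.4000 1.8000]
Drift of clock 0 after op 2: 2.4000 - 2.0000 = 0.4000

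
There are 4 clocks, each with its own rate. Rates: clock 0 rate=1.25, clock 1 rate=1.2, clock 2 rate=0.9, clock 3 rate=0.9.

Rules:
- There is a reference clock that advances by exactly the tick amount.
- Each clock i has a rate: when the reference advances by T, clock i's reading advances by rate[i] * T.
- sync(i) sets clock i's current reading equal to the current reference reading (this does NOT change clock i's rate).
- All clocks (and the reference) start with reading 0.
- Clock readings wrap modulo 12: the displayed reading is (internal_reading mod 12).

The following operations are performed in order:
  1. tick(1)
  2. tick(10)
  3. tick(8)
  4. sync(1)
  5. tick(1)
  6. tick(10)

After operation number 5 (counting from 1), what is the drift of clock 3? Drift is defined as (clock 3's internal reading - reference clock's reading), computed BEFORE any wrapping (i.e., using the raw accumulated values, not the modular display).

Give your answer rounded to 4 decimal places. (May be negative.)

Answer: -2.0000

Derivation:
After op 1 tick(1): ref=1.0000 raw=[1.2500 1.2000 0.9000 0.9000]
After op 2 tick(10): ref=11.0000 raw=[13.7500 13.2000 9.9000 9.9000]
After op 3 tick(8): ref=19.0000 raw=[23.7500 22.8000 17.1000 17.1000]
After op 4 sync(1): ref=19.0000 raw=[23.7500 19.0000 17.1000 17.1000]
After op 5 tick(1): ref=20.0000 raw=[25.0000 20.2000 18.0000 18.0000]
Drift of clock 3 after op 5: 18.0000 - 20.0000 = -2.0000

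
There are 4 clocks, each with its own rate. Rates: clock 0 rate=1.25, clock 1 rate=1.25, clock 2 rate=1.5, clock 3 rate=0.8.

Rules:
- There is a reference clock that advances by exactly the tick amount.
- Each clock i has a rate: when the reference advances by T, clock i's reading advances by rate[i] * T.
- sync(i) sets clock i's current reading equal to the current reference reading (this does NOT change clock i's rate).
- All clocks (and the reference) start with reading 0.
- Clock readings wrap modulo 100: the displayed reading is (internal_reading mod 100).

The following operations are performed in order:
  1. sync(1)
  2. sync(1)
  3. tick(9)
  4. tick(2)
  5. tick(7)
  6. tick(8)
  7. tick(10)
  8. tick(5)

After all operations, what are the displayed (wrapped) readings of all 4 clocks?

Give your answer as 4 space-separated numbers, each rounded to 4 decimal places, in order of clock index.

After op 1 sync(1): ref=0.0000 raw=[0.0000 0.0000 0.0000 0.0000]
After op 2 sync(1): ref=0.0000 raw=[0.0000 0.0000 0.0000 0.0000]
After op 3 tick(9): ref=9.0000 raw=[11.2500 11.2500 13.5000 7.2000]
After op 4 tick(2): ref=11.0000 raw=[13.7500 13.7500 16.5000 8.8000]
After op 5 tick(7): ref=18.0000 raw=[22.5000 22.5000 27.0000 14.4000]
After op 6 tick(8): ref=26.0000 raw=[32.5000 32.5000 39.0000 20.8000]
After op 7 tick(10): ref=36.0000 raw=[45.0000 45.0000 54.0000 28.8000]
After op 8 tick(5): ref=41.0000 raw=[51.2500 51.2500 61.5000 32.8000]
Wrap final raw readings (mod 100): 51.2500 mod 100 = 51.2500; 51.2500 mod 100 = 51.2500; 61.5000 mod 100 = 61.5000; 32.8000 mod 100 = 32.8000

Answer: 51.2500 51.2500 61.5000 32.8000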